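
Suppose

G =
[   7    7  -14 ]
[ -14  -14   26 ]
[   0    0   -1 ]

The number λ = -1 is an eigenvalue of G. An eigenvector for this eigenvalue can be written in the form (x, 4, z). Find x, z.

0, 2

We need (G + 1I)v = 0.
G + 1I = [[8, 7, -14], [-14, -13, 26], [0, 0, 0]].
Row 1: (8)·x + (7)·4 + (-14)·z = 0
Row 2: (-14)·x + (-13)·4 + (26)·z = 0
Row 3: (0)·x + (0)·4 + (0)·z = 0
Solving gives x = 0, z = 2.
Check: G·(0, 4, 2) = (0, -4, -2) = -1·(0, 4, 2).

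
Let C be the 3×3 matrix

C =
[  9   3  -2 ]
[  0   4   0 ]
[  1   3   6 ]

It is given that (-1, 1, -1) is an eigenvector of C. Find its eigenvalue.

Compute Cv: C·(-1, 1, -1) = (-4, 4, -4).
Since Cv = λv, compare component 1: -4 = λ·-1, so λ = 4.

4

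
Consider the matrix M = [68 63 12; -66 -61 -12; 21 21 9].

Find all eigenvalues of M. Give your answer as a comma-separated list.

2, 5, 9

Compute the characteristic polynomial p(r) = det(rI - M).
Cofactor expansion gives p(r) = r^3 - 16r^2 + 73r - 90.
Rational-root test: r = 2 gives p(2) = 0.
Factor out (r - 2): p(r) = (r - 2)·(r^2 - 14r + 45).
The quadratic factors as (r - 5)·(r - 9).
Eigenvalues: 2, 5, 9.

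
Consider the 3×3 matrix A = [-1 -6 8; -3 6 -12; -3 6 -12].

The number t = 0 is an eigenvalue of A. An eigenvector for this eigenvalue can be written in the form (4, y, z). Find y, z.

We need (A)v = 0.
A = [[-1, -6, 8], [-3, 6, -12], [-3, 6, -12]].
Row 1: (-1)·4 + (-6)·y + (8)·z = 0
Row 2: (-3)·4 + (6)·y + (-12)·z = 0
Row 3: (-3)·4 + (6)·y + (-12)·z = 0
Solving gives y = -6, z = -4.
Check: A·(4, -6, -4) = (0, 0, 0) = 0·(4, -6, -4).

-6, -4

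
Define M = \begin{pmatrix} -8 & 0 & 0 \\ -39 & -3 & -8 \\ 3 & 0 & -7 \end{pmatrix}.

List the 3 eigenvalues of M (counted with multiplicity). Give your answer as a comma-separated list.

Compute the characteristic polynomial p(μ) = det(μI - M).
Cofactor expansion gives p(μ) = μ^3 + 18μ^2 + 101μ + 168.
Since p(-3) = 0, μ = -3 is a root.
Factor out (μ + 3): p(μ) = (μ + 3)·(μ^2 + 15μ + 56).
The quadratic factors as (μ + 8)·(μ + 7).
Eigenvalues: -8, -7, -3.

-8, -7, -3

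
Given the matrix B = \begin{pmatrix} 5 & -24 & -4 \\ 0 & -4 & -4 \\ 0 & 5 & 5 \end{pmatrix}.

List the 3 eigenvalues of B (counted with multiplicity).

0, 1, 5

Compute the characteristic polynomial p(s) = det(sI - B).
Cofactor expansion gives p(s) = s^3 - 6s^2 + 5s.
Since p(1) = 0, s = 1 is a root.
Dividing by (s - 1) leaves s^2 - 5s.
The quadratic factors as s·(s - 5).
Eigenvalues: 0, 1, 5.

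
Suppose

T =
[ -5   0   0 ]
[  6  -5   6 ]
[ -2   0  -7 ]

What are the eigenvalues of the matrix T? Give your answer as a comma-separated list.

-7, -5, -5

Set up det(tI - T) = 0.
Expanding the 3×3 determinant: p(t) = t^3 + 17t^2 + 95t + 175.
Since p(-5) = 0, t = -5 is a root.
Factor out (t + 5): p(t) = (t + 5)·(t^2 + 12t + 35).
The quadratic factors as (t + 7)·(t + 5).
Eigenvalues: -7, -5, -5.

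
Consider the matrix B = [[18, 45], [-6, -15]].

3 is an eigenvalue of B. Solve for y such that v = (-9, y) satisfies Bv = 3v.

We need (B - 3I)v = 0.
B - 3I = [[15, 45], [-6, -18]].
Row 1: (15)·-9 + (45)·y = 0
Row 2: (-6)·-9 + (-18)·y = 0
Solving gives y = 3.
Check: B·(-9, 3) = (-27, 9) = 3·(-9, 3).

3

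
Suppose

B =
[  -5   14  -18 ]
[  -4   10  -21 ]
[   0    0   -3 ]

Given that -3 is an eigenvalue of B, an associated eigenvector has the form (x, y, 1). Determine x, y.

-2, 1

We need (B + 3I)v = 0.
B + 3I = [[-2, 14, -18], [-4, 13, -21], [0, 0, 0]].
Row 1: (-2)·x + (14)·y + (-18)·1 = 0
Row 2: (-4)·x + (13)·y + (-21)·1 = 0
Row 3: (0)·x + (0)·y + (0)·1 = 0
Solving gives x = -2, y = 1.
Check: B·(-2, 1, 1) = (6, -3, -3) = -3·(-2, 1, 1).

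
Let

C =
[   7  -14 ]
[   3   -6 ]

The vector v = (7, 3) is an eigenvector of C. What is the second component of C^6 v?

First find the eigenvalue: Cv = (7, 3) = 1·(7, 3), so λ = 1.
Then C^6 v = λ^6·v = 1^6·(7, 3) = 1·(7, 3) = (7, 3).

3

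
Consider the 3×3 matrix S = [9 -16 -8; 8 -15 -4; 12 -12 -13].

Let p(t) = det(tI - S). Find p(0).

p(0) = det(0·I − S) = det(−S) = (−1)^3·det(S).
det(S) = -245, so p(0) = 245.

245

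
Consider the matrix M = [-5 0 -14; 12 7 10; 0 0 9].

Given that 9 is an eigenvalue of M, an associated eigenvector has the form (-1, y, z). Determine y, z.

-1, 1

We need (M - 9I)v = 0.
M - 9I = [[-14, 0, -14], [12, -2, 10], [0, 0, 0]].
Row 1: (-14)·-1 + (0)·y + (-14)·z = 0
Row 2: (12)·-1 + (-2)·y + (10)·z = 0
Row 3: (0)·-1 + (0)·y + (0)·z = 0
Solving gives y = -1, z = 1.
Check: M·(-1, -1, 1) = (-9, -9, 9) = 9·(-1, -1, 1).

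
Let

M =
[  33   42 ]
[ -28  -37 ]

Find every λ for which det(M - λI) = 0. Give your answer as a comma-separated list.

det(M - λI) = (33 - λ)(-37 - λ) - (42)·(-28) = λ^2 + 4λ - 45.
This factors as (λ + 9)·(λ - 5) = 0.
Eigenvalues: -9, 5.

-9, 5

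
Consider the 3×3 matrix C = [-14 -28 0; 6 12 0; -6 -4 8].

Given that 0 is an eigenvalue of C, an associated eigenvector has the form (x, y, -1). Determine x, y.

-2, 1

We need (C)v = 0.
C = [[-14, -28, 0], [6, 12, 0], [-6, -4, 8]].
Row 1: (-14)·x + (-28)·y + (0)·-1 = 0
Row 2: (6)·x + (12)·y + (0)·-1 = 0
Row 3: (-6)·x + (-4)·y + (8)·-1 = 0
Solving gives x = -2, y = 1.
Check: C·(-2, 1, -1) = (0, 0, 0) = 0·(-2, 1, -1).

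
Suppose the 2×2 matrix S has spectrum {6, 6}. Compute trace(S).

trace(S) is the sum of the eigenvalues: (6) + (6) = 12.

12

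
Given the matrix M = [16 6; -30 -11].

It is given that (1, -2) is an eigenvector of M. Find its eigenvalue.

Compute Mv: M·(1, -2) = (4, -8).
Since Mv = λv, compare component 1: 4 = λ·1, so λ = 4.

4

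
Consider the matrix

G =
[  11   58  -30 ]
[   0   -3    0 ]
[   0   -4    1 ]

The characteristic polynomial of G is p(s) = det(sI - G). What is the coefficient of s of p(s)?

p(s) = s^3 - 9s^2 - 25s + 33.
The coefficient of s is -25.

-25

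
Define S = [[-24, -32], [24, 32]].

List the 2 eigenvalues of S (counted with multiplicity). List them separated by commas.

det(S - λI) = (-24 - λ)(32 - λ) - (-32)·(24) = λ^2 - 8λ.
This factors as λ·(λ - 8) = 0.
Eigenvalues: 0, 8.

0, 8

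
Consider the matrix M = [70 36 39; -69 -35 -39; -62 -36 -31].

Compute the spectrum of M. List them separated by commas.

Compute the characteristic polynomial p(t) = det(tI - M).
Expanding the 3×3 determinant: p(t) = t^3 - 4t^2 - 37t + 40.
Try t = 1: p(1) = 0, so 1 is a root.
Dividing by (t - 1) leaves t^2 - 3t - 40.
The quadratic factors as (t + 5)·(t - 8).
Eigenvalues: -5, 1, 8.

-5, 1, 8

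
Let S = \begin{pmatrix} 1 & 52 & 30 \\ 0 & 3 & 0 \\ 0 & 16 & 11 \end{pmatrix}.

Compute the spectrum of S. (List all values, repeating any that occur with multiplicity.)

1, 3, 11

Set up det(λI - S) = 0.
Expanding the 3×3 determinant: p(λ) = λ^3 - 15λ^2 + 47λ - 33.
Since p(1) = 0, λ = 1 is a root.
Factor out (λ - 1): p(λ) = (λ - 1)·(λ^2 - 14λ + 33).
The quadratic factors as (λ - 3)·(λ - 11).
Eigenvalues: 1, 3, 11.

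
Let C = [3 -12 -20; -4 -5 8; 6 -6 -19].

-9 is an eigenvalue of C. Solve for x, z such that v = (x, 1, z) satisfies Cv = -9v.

We need (C + 9I)v = 0.
C + 9I = [[12, -12, -20], [-4, 4, 8], [6, -6, -10]].
Row 1: (12)·x + (-12)·1 + (-20)·z = 0
Row 2: (-4)·x + (4)·1 + (8)·z = 0
Row 3: (6)·x + (-6)·1 + (-10)·z = 0
Solving gives x = 1, z = 0.
Check: C·(1, 1, 0) = (-9, -9, 0) = -9·(1, 1, 0).

1, 0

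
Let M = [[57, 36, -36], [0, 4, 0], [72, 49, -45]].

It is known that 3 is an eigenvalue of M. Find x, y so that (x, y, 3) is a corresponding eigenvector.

2, 0

We need (M - 3I)v = 0.
M - 3I = [[54, 36, -36], [0, 1, 0], [72, 49, -48]].
Row 1: (54)·x + (36)·y + (-36)·3 = 0
Row 2: (0)·x + (1)·y + (0)·3 = 0
Row 3: (72)·x + (49)·y + (-48)·3 = 0
Solving gives x = 2, y = 0.
Check: M·(2, 0, 3) = (6, 0, 9) = 3·(2, 0, 3).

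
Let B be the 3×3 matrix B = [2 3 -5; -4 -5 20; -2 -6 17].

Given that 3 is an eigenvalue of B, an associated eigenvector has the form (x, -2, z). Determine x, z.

We need (B - 3I)v = 0.
B - 3I = [[-1, 3, -5], [-4, -8, 20], [-2, -6, 14]].
Row 1: (-1)·x + (3)·-2 + (-5)·z = 0
Row 2: (-4)·x + (-8)·-2 + (20)·z = 0
Row 3: (-2)·x + (-6)·-2 + (14)·z = 0
Solving gives x = -1, z = -1.
Check: B·(-1, -2, -1) = (-3, -6, -3) = 3·(-1, -2, -1).

-1, -1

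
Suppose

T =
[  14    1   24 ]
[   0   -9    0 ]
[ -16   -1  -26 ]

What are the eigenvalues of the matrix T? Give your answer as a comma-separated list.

Compute the characteristic polynomial p(lambda) = det(lambda·I - T).
Cofactor expansion gives p(lambda) = lambda^3 + 21·lambda^2 + 128·lambda + 180.
Rational-root test: lambda = -9 gives p(-9) = 0.
Factor out (lambda + 9): p(lambda) = (lambda + 9)·(lambda^2 + 12·lambda + 20).
The quadratic factors as (lambda + 10)·(lambda + 2).
Eigenvalues: -10, -9, -2.

-10, -9, -2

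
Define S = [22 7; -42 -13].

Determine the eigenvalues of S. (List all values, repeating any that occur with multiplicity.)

1, 8

det(S - sI) = (22 - s)(-13 - s) - (7)·(-42) = s^2 - 9s + 8.
This factors as (s - 1)·(s - 8) = 0.
Eigenvalues: 1, 8.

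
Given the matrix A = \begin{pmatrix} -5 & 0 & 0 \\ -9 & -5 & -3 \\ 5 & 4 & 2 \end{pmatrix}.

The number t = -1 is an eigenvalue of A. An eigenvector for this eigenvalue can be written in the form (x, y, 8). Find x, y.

We need (A + 1I)v = 0.
A + 1I = [[-4, 0, 0], [-9, -4, -3], [5, 4, 3]].
Row 1: (-4)·x + (0)·y + (0)·8 = 0
Row 2: (-9)·x + (-4)·y + (-3)·8 = 0
Row 3: (5)·x + (4)·y + (3)·8 = 0
Solving gives x = 0, y = -6.
Check: A·(0, -6, 8) = (0, 6, -8) = -1·(0, -6, 8).

0, -6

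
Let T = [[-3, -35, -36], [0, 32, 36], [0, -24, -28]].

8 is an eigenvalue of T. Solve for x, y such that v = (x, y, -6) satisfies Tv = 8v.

-9, 9

We need (T - 8I)v = 0.
T - 8I = [[-11, -35, -36], [0, 24, 36], [0, -24, -36]].
Row 1: (-11)·x + (-35)·y + (-36)·-6 = 0
Row 2: (0)·x + (24)·y + (36)·-6 = 0
Row 3: (0)·x + (-24)·y + (-36)·-6 = 0
Solving gives x = -9, y = 9.
Check: T·(-9, 9, -6) = (-72, 72, -48) = 8·(-9, 9, -6).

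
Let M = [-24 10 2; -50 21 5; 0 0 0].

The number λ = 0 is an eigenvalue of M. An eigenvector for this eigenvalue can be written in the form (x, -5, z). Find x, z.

-2, 1

We need (M)v = 0.
M = [[-24, 10, 2], [-50, 21, 5], [0, 0, 0]].
Row 1: (-24)·x + (10)·-5 + (2)·z = 0
Row 2: (-50)·x + (21)·-5 + (5)·z = 0
Row 3: (0)·x + (0)·-5 + (0)·z = 0
Solving gives x = -2, z = 1.
Check: M·(-2, -5, 1) = (0, 0, 0) = 0·(-2, -5, 1).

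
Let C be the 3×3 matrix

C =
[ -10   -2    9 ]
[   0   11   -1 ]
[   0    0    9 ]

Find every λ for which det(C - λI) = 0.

C is upper triangular, so its eigenvalues are the diagonal entries.
Diagonal: -10, 11, 9.

-10, 9, 11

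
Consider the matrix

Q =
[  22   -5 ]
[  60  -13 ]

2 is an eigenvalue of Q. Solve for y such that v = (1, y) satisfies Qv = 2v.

We need (Q - 2I)v = 0.
Q - 2I = [[20, -5], [60, -15]].
Row 1: (20)·1 + (-5)·y = 0
Row 2: (60)·1 + (-15)·y = 0
Solving gives y = 4.
Check: Q·(1, 4) = (2, 8) = 2·(1, 4).

4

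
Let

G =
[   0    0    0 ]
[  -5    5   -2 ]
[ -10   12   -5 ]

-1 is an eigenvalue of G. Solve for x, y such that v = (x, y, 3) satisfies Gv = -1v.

We need (G + 1I)v = 0.
G + 1I = [[1, 0, 0], [-5, 6, -2], [-10, 12, -4]].
Row 1: (1)·x + (0)·y + (0)·3 = 0
Row 2: (-5)·x + (6)·y + (-2)·3 = 0
Row 3: (-10)·x + (12)·y + (-4)·3 = 0
Solving gives x = 0, y = 1.
Check: G·(0, 1, 3) = (0, -1, -3) = -1·(0, 1, 3).

0, 1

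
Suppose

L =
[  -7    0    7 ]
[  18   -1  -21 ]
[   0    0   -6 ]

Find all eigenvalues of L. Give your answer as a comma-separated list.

-7, -6, -1

Set up det(λI - L) = 0.
Cofactor expansion gives p(λ) = λ^3 + 14λ^2 + 55λ + 42.
Try λ = -6: p(-6) = 0, so -6 is a root.
Factor out (λ + 6): p(λ) = (λ + 6)·(λ^2 + 8λ + 7).
The quadratic factors as (λ + 7)·(λ + 1).
Eigenvalues: -7, -6, -1.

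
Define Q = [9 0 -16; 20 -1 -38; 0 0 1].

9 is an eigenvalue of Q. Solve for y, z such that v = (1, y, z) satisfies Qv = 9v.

2, 0

We need (Q - 9I)v = 0.
Q - 9I = [[0, 0, -16], [20, -10, -38], [0, 0, -8]].
Row 1: (0)·1 + (0)·y + (-16)·z = 0
Row 2: (20)·1 + (-10)·y + (-38)·z = 0
Row 3: (0)·1 + (0)·y + (-8)·z = 0
Solving gives y = 2, z = 0.
Check: Q·(1, 2, 0) = (9, 18, 0) = 9·(1, 2, 0).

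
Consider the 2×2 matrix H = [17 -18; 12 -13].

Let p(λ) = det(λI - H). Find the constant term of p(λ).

-5

p(λ) = λ^2 - 4λ - 5.
The constant term is -5.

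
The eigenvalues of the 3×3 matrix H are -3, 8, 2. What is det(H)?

-48

det(H) is the product of the eigenvalues: (-3) · (8) · (2) = -48.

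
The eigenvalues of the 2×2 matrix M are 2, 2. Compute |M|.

det(M) is the product of the eigenvalues: (2) · (2) = 4.

4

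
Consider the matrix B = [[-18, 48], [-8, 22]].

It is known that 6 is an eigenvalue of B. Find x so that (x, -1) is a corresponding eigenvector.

-2

We need (B - 6I)v = 0.
B - 6I = [[-24, 48], [-8, 16]].
Row 1: (-24)·x + (48)·-1 = 0
Row 2: (-8)·x + (16)·-1 = 0
Solving gives x = -2.
Check: B·(-2, -1) = (-12, -6) = 6·(-2, -1).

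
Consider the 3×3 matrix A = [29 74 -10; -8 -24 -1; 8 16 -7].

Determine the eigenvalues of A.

Compute the characteristic polynomial p(λ) = det(λI - A).
Expanding the 3×3 determinant: p(λ) = λ^3 + 2λ^2 - 43λ + 40.
Since p(-8) = 0, λ = -8 is a root.
Factor out (λ + 8): p(λ) = (λ + 8)·(λ^2 - 6λ + 5).
The quadratic factors as (λ - 1)·(λ - 5).
Eigenvalues: -8, 1, 5.

-8, 1, 5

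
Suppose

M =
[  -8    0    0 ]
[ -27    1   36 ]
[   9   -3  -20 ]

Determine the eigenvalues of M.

Compute the characteristic polynomial p(μ) = det(μI - M).
Cofactor expansion gives p(μ) = μ^3 + 27μ^2 + 240μ + 704.
Try μ = -8: p(-8) = 0, so -8 is a root.
Factor out (μ + 8): p(μ) = (μ + 8)·(μ^2 + 19μ + 88).
The quadratic factors as (μ + 11)·(μ + 8).
Eigenvalues: -11, -8, -8.

-11, -8, -8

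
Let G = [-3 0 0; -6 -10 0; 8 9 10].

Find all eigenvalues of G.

G is lower triangular, so its eigenvalues are the diagonal entries.
Diagonal: -3, -10, 10.

-10, -3, 10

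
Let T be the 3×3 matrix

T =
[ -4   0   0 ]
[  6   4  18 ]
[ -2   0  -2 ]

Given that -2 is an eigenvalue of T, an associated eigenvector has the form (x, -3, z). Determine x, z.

We need (T + 2I)v = 0.
T + 2I = [[-2, 0, 0], [6, 6, 18], [-2, 0, 0]].
Row 1: (-2)·x + (0)·-3 + (0)·z = 0
Row 2: (6)·x + (6)·-3 + (18)·z = 0
Row 3: (-2)·x + (0)·-3 + (0)·z = 0
Solving gives x = 0, z = 1.
Check: T·(0, -3, 1) = (0, 6, -2) = -2·(0, -3, 1).

0, 1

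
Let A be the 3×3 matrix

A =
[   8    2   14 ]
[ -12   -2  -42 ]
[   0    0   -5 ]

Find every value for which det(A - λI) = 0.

The characteristic polynomial is p(λ) = det(λI - A).
Cofactor expansion gives p(λ) = λ^3 - λ^2 - 22λ + 40.
Rational-root test: λ = 2 gives p(2) = 0.
Dividing by (λ - 2) leaves λ^2 + λ - 20.
The quadratic factors as (λ + 5)·(λ - 4).
Eigenvalues: -5, 2, 4.

-5, 2, 4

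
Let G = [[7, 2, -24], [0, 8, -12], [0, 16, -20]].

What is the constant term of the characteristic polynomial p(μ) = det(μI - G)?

-224

p(0) = det(0·I − G) = det(−G) = (−1)^3·det(G).
det(G) = 224, so p(0) = -224.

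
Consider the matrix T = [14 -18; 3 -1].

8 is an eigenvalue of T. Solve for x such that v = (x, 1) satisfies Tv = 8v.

3

We need (T - 8I)v = 0.
T - 8I = [[6, -18], [3, -9]].
Row 1: (6)·x + (-18)·1 = 0
Row 2: (3)·x + (-9)·1 = 0
Solving gives x = 3.
Check: T·(3, 1) = (24, 8) = 8·(3, 1).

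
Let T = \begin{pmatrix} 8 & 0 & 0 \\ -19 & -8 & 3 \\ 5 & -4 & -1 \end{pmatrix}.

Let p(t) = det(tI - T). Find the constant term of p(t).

p(t) = t^3 + t^2 - 52t - 160.
The constant term is -160.

-160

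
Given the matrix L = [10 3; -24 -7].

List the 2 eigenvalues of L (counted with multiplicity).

det(L - λI) = (10 - λ)(-7 - λ) - (3)·(-24) = λ^2 - 3λ + 2.
This factors as (λ - 1)·(λ - 2) = 0.
Eigenvalues: 1, 2.

1, 2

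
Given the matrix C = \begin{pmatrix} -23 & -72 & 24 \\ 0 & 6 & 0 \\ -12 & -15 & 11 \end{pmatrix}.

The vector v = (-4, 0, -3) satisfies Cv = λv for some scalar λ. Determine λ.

Compute Cv: C·(-4, 0, -3) = (20, 0, 15).
Since Cv = λv, compare component 1: 20 = λ·-4, so λ = -5.

-5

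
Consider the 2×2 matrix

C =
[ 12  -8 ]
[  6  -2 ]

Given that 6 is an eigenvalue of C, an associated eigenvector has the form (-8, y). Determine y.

-6

We need (C - 6I)v = 0.
C - 6I = [[6, -8], [6, -8]].
Row 1: (6)·-8 + (-8)·y = 0
Row 2: (6)·-8 + (-8)·y = 0
Solving gives y = -6.
Check: C·(-8, -6) = (-48, -36) = 6·(-8, -6).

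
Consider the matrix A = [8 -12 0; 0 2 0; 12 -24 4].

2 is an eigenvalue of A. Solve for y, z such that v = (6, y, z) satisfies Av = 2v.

3, 0

We need (A - 2I)v = 0.
A - 2I = [[6, -12, 0], [0, 0, 0], [12, -24, 2]].
Row 1: (6)·6 + (-12)·y + (0)·z = 0
Row 2: (0)·6 + (0)·y + (0)·z = 0
Row 3: (12)·6 + (-24)·y + (2)·z = 0
Solving gives y = 3, z = 0.
Check: A·(6, 3, 0) = (12, 6, 0) = 2·(6, 3, 0).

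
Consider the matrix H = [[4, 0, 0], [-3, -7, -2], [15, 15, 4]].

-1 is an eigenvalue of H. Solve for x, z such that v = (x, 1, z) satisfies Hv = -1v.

0, -3

We need (H + 1I)v = 0.
H + 1I = [[5, 0, 0], [-3, -6, -2], [15, 15, 5]].
Row 1: (5)·x + (0)·1 + (0)·z = 0
Row 2: (-3)·x + (-6)·1 + (-2)·z = 0
Row 3: (15)·x + (15)·1 + (5)·z = 0
Solving gives x = 0, z = -3.
Check: H·(0, 1, -3) = (0, -1, 3) = -1·(0, 1, -3).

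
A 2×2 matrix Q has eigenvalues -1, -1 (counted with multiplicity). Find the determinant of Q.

det(Q) is the product of the eigenvalues: (-1) · (-1) = 1.

1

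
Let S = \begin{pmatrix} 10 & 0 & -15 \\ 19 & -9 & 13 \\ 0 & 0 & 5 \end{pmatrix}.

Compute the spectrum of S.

The characteristic polynomial is p(λ) = det(λI - S).
Expanding the 3×3 determinant: p(λ) = λ^3 - 6λ^2 - 85λ + 450.
Rational-root test: λ = 5 gives p(5) = 0.
Factor out (λ - 5): p(λ) = (λ - 5)·(λ^2 - λ - 90).
The quadratic factors as (λ + 9)·(λ - 10).
Eigenvalues: -9, 5, 10.

-9, 5, 10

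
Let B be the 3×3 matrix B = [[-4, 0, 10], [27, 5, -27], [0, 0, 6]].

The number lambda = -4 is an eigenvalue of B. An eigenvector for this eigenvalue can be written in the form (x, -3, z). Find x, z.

1, 0

We need (B + 4I)v = 0.
B + 4I = [[0, 0, 10], [27, 9, -27], [0, 0, 10]].
Row 1: (0)·x + (0)·-3 + (10)·z = 0
Row 2: (27)·x + (9)·-3 + (-27)·z = 0
Row 3: (0)·x + (0)·-3 + (10)·z = 0
Solving gives x = 1, z = 0.
Check: B·(1, -3, 0) = (-4, 12, 0) = -4·(1, -3, 0).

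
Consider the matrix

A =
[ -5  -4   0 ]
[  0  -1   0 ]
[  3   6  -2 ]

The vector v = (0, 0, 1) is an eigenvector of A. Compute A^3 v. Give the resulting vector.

(0, 0, -8)

First find the eigenvalue: Av = (0, 0, -2) = -2·(0, 0, 1), so λ = -2.
Then A^3 v = λ^3·v = (-2)^3·(0, 0, 1) = -8·(0, 0, 1) = (0, 0, -8).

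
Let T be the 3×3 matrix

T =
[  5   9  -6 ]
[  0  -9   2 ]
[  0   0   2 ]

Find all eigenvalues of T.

-9, 2, 5

T is upper triangular, so its eigenvalues are the diagonal entries.
Diagonal: 5, -9, 2.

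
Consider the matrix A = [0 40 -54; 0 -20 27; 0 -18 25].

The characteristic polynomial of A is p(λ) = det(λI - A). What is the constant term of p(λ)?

p(λ) = λ^3 - 5λ^2 - 14λ.
The constant term is 0.

0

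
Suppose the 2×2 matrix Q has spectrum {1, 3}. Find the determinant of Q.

3

det(Q) is the product of the eigenvalues: (1) · (3) = 3.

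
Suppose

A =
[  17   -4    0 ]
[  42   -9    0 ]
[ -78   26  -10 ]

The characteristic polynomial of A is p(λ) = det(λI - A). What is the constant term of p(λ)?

150

p(λ) = λ^3 + 2λ^2 - 65λ + 150.
The constant term is 150.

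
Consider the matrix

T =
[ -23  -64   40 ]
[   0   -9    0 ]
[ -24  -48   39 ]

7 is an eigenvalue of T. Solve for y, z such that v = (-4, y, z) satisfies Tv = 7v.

0, -3

We need (T - 7I)v = 0.
T - 7I = [[-30, -64, 40], [0, -16, 0], [-24, -48, 32]].
Row 1: (-30)·-4 + (-64)·y + (40)·z = 0
Row 2: (0)·-4 + (-16)·y + (0)·z = 0
Row 3: (-24)·-4 + (-48)·y + (32)·z = 0
Solving gives y = 0, z = -3.
Check: T·(-4, 0, -3) = (-28, 0, -21) = 7·(-4, 0, -3).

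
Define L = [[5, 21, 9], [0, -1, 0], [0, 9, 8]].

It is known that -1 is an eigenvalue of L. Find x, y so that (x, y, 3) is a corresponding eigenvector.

6, -3

We need (L + 1I)v = 0.
L + 1I = [[6, 21, 9], [0, 0, 0], [0, 9, 9]].
Row 1: (6)·x + (21)·y + (9)·3 = 0
Row 2: (0)·x + (0)·y + (0)·3 = 0
Row 3: (0)·x + (9)·y + (9)·3 = 0
Solving gives x = 6, y = -3.
Check: L·(6, -3, 3) = (-6, 3, -3) = -1·(6, -3, 3).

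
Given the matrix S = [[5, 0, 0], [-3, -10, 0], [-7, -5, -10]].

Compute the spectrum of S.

S is lower triangular, so its eigenvalues are the diagonal entries.
Diagonal: 5, -10, -10.

-10, -10, 5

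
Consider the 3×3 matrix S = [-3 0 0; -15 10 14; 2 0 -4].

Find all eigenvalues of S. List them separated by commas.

-4, -3, 10

Set up det(rI - S) = 0.
Cofactor expansion gives p(r) = r^3 - 3r^2 - 58r - 120.
Rational-root test: r = -3 gives p(-3) = 0.
Dividing by (r + 3) leaves r^2 - 6r - 40.
The quadratic factors as (r + 4)·(r - 10).
Eigenvalues: -4, -3, 10.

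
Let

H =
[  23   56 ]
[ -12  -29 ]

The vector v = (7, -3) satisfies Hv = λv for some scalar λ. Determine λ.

Compute Hv: H·(7, -3) = (-7, 3).
Since Hv = λv, compare component 1: -7 = λ·7, so λ = -1.

-1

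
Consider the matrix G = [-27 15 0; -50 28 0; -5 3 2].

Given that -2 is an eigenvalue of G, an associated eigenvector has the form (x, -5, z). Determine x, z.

-3, 0

We need (G + 2I)v = 0.
G + 2I = [[-25, 15, 0], [-50, 30, 0], [-5, 3, 4]].
Row 1: (-25)·x + (15)·-5 + (0)·z = 0
Row 2: (-50)·x + (30)·-5 + (0)·z = 0
Row 3: (-5)·x + (3)·-5 + (4)·z = 0
Solving gives x = -3, z = 0.
Check: G·(-3, -5, 0) = (6, 10, 0) = -2·(-3, -5, 0).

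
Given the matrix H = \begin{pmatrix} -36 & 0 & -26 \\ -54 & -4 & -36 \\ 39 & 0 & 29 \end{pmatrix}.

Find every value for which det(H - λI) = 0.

Compute the characteristic polynomial p(lambda) = det(lambda·I - H).
Expanding along the first row, p(lambda) = lambda^3 + 11·lambda^2 - 2·lambda - 120.
Since p(3) = 0, lambda = 3 is a root.
Dividing by (lambda - 3) leaves lambda^2 + 14·lambda + 40.
The quadratic factors as (lambda + 10)·(lambda + 4).
Eigenvalues: -10, -4, 3.

-10, -4, 3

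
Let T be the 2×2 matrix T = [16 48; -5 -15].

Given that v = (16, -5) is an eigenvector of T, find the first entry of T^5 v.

First find the eigenvalue: Tv = (16, -5) = 1·(16, -5), so λ = 1.
Then T^5 v = λ^5·v = 1^5·(16, -5) = 1·(16, -5) = (16, -5).

16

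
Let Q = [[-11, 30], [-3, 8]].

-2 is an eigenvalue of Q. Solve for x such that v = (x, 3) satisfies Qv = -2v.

We need (Q + 2I)v = 0.
Q + 2I = [[-9, 30], [-3, 10]].
Row 1: (-9)·x + (30)·3 = 0
Row 2: (-3)·x + (10)·3 = 0
Solving gives x = 10.
Check: Q·(10, 3) = (-20, -6) = -2·(10, 3).

10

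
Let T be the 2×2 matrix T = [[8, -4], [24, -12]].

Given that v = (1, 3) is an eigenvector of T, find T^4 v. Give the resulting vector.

First find the eigenvalue: Tv = (-4, -12) = -4·(1, 3), so λ = -4.
Then T^4 v = λ^4·v = (-4)^4·(1, 3) = 256·(1, 3) = (256, 768).

(256, 768)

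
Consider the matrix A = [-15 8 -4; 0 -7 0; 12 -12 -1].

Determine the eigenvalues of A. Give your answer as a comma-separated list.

The characteristic polynomial is p(t) = det(tI - A).
Expanding the 3×3 determinant: p(t) = t^3 + 23t^2 + 175t + 441.
Try t = -7: p(-7) = 0, so -7 is a root.
Factor out (t + 7): p(t) = (t + 7)·(t^2 + 16t + 63).
The quadratic factors as (t + 9)·(t + 7).
Eigenvalues: -9, -7, -7.

-9, -7, -7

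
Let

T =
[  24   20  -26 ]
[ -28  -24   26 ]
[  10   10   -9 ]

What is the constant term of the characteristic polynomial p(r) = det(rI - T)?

p(0) = det(0·I − T) = det(−T) = (−1)^3·det(T).
det(T) = 144, so p(0) = -144.

-144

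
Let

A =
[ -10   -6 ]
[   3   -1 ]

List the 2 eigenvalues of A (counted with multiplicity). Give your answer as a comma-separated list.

det(A - tI) = (-10 - t)(-1 - t) - (-6)·(3) = t^2 + 11t + 28.
This factors as (t + 7)·(t + 4) = 0.
Eigenvalues: -7, -4.

-7, -4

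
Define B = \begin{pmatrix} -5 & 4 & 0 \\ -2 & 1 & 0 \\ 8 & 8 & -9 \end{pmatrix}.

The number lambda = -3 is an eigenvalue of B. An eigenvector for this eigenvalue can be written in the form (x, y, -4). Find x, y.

-2, -1

We need (B + 3I)v = 0.
B + 3I = [[-2, 4, 0], [-2, 4, 0], [8, 8, -6]].
Row 1: (-2)·x + (4)·y + (0)·-4 = 0
Row 2: (-2)·x + (4)·y + (0)·-4 = 0
Row 3: (8)·x + (8)·y + (-6)·-4 = 0
Solving gives x = -2, y = -1.
Check: B·(-2, -1, -4) = (6, 3, 12) = -3·(-2, -1, -4).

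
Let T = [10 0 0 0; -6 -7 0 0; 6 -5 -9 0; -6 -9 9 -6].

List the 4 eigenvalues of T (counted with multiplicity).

-9, -7, -6, 10

T is lower triangular, so its eigenvalues are the diagonal entries.
Diagonal: 10, -7, -9, -6.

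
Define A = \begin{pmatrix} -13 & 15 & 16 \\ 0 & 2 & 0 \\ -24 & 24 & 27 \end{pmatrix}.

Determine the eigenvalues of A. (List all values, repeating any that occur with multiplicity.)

2, 3, 11

The characteristic polynomial is p(μ) = det(μI - A).
Expanding along the first row, p(μ) = μ^3 - 16μ^2 + 61μ - 66.
Try μ = 3: p(3) = 0, so 3 is a root.
Dividing by (μ - 3) leaves μ^2 - 13μ + 22.
The quadratic factors as (μ - 2)·(μ - 11).
Eigenvalues: 2, 3, 11.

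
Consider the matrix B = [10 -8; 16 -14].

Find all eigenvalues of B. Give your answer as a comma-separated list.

det(B - lambda·I) = (10 - lambda)(-14 - lambda) - (-8)·(16) = lambda^2 + 4·lambda - 12.
This factors as (lambda + 6)·(lambda - 2) = 0.
Eigenvalues: -6, 2.

-6, 2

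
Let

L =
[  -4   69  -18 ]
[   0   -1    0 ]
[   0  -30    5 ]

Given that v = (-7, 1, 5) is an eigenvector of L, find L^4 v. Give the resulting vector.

First find the eigenvalue: Lv = (7, -1, -5) = -1·(-7, 1, 5), so λ = -1.
Then L^4 v = λ^4·v = (-1)^4·(-7, 1, 5) = 1·(-7, 1, 5) = (-7, 1, 5).

(-7, 1, 5)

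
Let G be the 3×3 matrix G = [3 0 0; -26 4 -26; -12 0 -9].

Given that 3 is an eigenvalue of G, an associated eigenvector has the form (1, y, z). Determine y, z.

We need (G - 3I)v = 0.
G - 3I = [[0, 0, 0], [-26, 1, -26], [-12, 0, -12]].
Row 1: (0)·1 + (0)·y + (0)·z = 0
Row 2: (-26)·1 + (1)·y + (-26)·z = 0
Row 3: (-12)·1 + (0)·y + (-12)·z = 0
Solving gives y = 0, z = -1.
Check: G·(1, 0, -1) = (3, 0, -3) = 3·(1, 0, -1).

0, -1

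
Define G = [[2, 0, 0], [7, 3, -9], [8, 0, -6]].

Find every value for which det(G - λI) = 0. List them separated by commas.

Set up det(sI - G) = 0.
Expanding the 3×3 determinant: p(s) = s^3 + s^2 - 24s + 36.
Since p(2) = 0, s = 2 is a root.
Factor out (s - 2): p(s) = (s - 2)·(s^2 + 3s - 18).
The quadratic factors as (s + 6)·(s - 3).
Eigenvalues: -6, 2, 3.

-6, 2, 3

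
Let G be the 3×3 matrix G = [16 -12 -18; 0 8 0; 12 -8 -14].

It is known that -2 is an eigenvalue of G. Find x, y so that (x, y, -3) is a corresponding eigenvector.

-3, 0

We need (G + 2I)v = 0.
G + 2I = [[18, -12, -18], [0, 10, 0], [12, -8, -12]].
Row 1: (18)·x + (-12)·y + (-18)·-3 = 0
Row 2: (0)·x + (10)·y + (0)·-3 = 0
Row 3: (12)·x + (-8)·y + (-12)·-3 = 0
Solving gives x = -3, y = 0.
Check: G·(-3, 0, -3) = (6, 0, 6) = -2·(-3, 0, -3).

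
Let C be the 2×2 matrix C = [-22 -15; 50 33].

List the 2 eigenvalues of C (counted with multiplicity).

det(C - lambda·I) = (-22 - lambda)(33 - lambda) - (-15)·(50) = lambda^2 - 11·lambda + 24.
This factors as (lambda - 3)·(lambda - 8) = 0.
Eigenvalues: 3, 8.

3, 8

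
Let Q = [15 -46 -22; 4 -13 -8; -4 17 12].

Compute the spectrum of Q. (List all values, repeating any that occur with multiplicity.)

Compute the characteristic polynomial p(t) = det(tI - Q).
Expanding the 3×3 determinant: p(t) = t^3 - 14t^2 + 61t - 84.
Since p(7) = 0, t = 7 is a root.
Dividing by (t - 7) leaves t^2 - 7t + 12.
The quadratic factors as (t - 3)·(t - 4).
Eigenvalues: 3, 4, 7.

3, 4, 7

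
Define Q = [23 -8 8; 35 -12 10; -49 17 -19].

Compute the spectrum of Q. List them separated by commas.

-5, -2, -1

Compute the characteristic polynomial p(t) = det(tI - Q).
Expanding along the first row, p(t) = t^3 + 8t^2 + 17t + 10.
Rational-root test: t = -1 gives p(-1) = 0.
Factor out (t + 1): p(t) = (t + 1)·(t^2 + 7t + 10).
The quadratic factors as (t + 5)·(t + 2).
Eigenvalues: -5, -2, -1.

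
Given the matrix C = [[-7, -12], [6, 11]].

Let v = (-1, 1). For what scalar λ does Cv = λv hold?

Compute Cv: C·(-1, 1) = (-5, 5).
Since Cv = λv, compare component 1: -5 = λ·-1, so λ = 5.

5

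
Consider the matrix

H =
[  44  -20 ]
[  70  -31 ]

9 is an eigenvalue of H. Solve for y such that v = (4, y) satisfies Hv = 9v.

7

We need (H - 9I)v = 0.
H - 9I = [[35, -20], [70, -40]].
Row 1: (35)·4 + (-20)·y = 0
Row 2: (70)·4 + (-40)·y = 0
Solving gives y = 7.
Check: H·(4, 7) = (36, 63) = 9·(4, 7).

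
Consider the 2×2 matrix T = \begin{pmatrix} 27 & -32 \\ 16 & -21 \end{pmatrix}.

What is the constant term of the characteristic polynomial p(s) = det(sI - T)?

p(0) = det(0·I − T) = det(−T) = (−1)^2·det(T).
det(T) = -55, so p(0) = -55.

-55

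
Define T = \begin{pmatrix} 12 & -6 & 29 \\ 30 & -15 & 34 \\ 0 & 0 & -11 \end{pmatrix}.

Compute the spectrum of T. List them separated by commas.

Set up det(lambda·I - T) = 0.
Expanding the 3×3 determinant: p(lambda) = lambda^3 + 14·lambda^2 + 33·lambda.
Rational-root test: lambda = -3 gives p(-3) = 0.
Factor out (lambda + 3): p(lambda) = (lambda + 3)·(lambda^2 + 11·lambda).
The quadratic factors as (lambda + 11)·lambda.
Eigenvalues: -11, -3, 0.

-11, -3, 0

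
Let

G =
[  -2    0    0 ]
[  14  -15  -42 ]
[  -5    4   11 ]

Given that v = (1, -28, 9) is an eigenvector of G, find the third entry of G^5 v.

-288

First find the eigenvalue: Gv = (-2, 56, -18) = -2·(1, -28, 9), so λ = -2.
Then G^5 v = λ^5·v = (-2)^5·(1, -28, 9) = -32·(1, -28, 9) = (-32, 896, -288).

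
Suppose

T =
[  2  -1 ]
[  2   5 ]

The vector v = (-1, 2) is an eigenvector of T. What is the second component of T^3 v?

First find the eigenvalue: Tv = (-4, 8) = 4·(-1, 2), so λ = 4.
Then T^3 v = λ^3·v = 4^3·(-1, 2) = 64·(-1, 2) = (-64, 128).

128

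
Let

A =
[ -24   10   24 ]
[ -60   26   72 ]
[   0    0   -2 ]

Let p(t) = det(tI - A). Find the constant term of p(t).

p(t) = t^3 - 28t - 48.
The constant term is -48.

-48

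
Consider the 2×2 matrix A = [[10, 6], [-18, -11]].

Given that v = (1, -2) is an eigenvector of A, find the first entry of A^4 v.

16

First find the eigenvalue: Av = (-2, 4) = -2·(1, -2), so λ = -2.
Then A^4 v = λ^4·v = (-2)^4·(1, -2) = 16·(1, -2) = (16, -32).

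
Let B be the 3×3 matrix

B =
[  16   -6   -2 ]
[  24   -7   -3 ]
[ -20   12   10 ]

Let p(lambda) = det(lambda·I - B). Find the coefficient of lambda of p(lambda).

p(lambda) = lambda^3 - 19·lambda^2 + 118·lambda - 240.
The coefficient of lambda is 118.

118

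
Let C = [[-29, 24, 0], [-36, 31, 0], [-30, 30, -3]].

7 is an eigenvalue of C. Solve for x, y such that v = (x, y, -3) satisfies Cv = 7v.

-2, -3

We need (C - 7I)v = 0.
C - 7I = [[-36, 24, 0], [-36, 24, 0], [-30, 30, -10]].
Row 1: (-36)·x + (24)·y + (0)·-3 = 0
Row 2: (-36)·x + (24)·y + (0)·-3 = 0
Row 3: (-30)·x + (30)·y + (-10)·-3 = 0
Solving gives x = -2, y = -3.
Check: C·(-2, -3, -3) = (-14, -21, -21) = 7·(-2, -3, -3).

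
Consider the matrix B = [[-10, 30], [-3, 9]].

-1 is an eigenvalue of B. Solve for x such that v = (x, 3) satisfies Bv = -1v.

10

We need (B + 1I)v = 0.
B + 1I = [[-9, 30], [-3, 10]].
Row 1: (-9)·x + (30)·3 = 0
Row 2: (-3)·x + (10)·3 = 0
Solving gives x = 10.
Check: B·(10, 3) = (-10, -3) = -1·(10, 3).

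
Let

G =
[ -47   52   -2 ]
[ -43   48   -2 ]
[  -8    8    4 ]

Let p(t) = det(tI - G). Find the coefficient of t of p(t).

p(t) = t^3 - 5t^2 - 16t + 80.
The coefficient of t is -16.

-16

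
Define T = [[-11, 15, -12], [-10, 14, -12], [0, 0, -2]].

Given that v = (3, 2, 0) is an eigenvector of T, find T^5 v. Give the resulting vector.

(-3, -2, 0)

First find the eigenvalue: Tv = (-3, -2, 0) = -1·(3, 2, 0), so λ = -1.
Then T^5 v = λ^5·v = (-1)^5·(3, 2, 0) = -1·(3, 2, 0) = (-3, -2, 0).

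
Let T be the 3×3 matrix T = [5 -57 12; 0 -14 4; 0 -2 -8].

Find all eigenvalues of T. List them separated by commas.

Set up det(lambda·I - T) = 0.
Cofactor expansion gives p(lambda) = lambda^3 + 17·lambda^2 + 10·lambda - 600.
Rational-root test: lambda = 5 gives p(5) = 0.
Factor out (lambda - 5): p(lambda) = (lambda - 5)·(lambda^2 + 22·lambda + 120).
The quadratic factors as (lambda + 12)·(lambda + 10).
Eigenvalues: -12, -10, 5.

-12, -10, 5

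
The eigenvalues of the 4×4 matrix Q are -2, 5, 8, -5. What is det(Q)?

det(Q) is the product of the eigenvalues: (-2) · (5) · (8) · (-5) = 400.

400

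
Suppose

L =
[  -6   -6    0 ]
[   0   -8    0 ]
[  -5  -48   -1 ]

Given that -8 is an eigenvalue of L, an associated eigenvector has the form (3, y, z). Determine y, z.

1, 9

We need (L + 8I)v = 0.
L + 8I = [[2, -6, 0], [0, 0, 0], [-5, -48, 7]].
Row 1: (2)·3 + (-6)·y + (0)·z = 0
Row 2: (0)·3 + (0)·y + (0)·z = 0
Row 3: (-5)·3 + (-48)·y + (7)·z = 0
Solving gives y = 1, z = 9.
Check: L·(3, 1, 9) = (-24, -8, -72) = -8·(3, 1, 9).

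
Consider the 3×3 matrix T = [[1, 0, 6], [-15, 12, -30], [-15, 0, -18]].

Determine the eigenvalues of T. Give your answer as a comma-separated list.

-9, -8, 12

The characteristic polynomial is p(r) = det(rI - T).
Expanding along the first row, p(r) = r^3 + 5r^2 - 132r - 864.
Try r = -8: p(-8) = 0, so -8 is a root.
Dividing by (r + 8) leaves r^2 - 3r - 108.
The quadratic factors as (r + 9)·(r - 12).
Eigenvalues: -9, -8, 12.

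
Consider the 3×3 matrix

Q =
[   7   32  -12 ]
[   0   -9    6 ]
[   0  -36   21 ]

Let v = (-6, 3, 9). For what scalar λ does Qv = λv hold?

Compute Qv: Q·(-6, 3, 9) = (-54, 27, 81).
Since Qv = λv, compare component 1: -54 = λ·-6, so λ = 9.

9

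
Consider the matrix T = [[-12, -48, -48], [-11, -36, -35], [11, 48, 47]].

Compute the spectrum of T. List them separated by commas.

-12, -1, 12

The characteristic polynomial is p(λ) = det(λI - T).
Expanding along the first row, p(λ) = λ^3 + λ^2 - 144λ - 144.
Try λ = -1: p(-1) = 0, so -1 is a root.
Dividing by (λ + 1) leaves λ^2 - 144.
The quadratic factors as (λ + 12)·(λ - 12).
Eigenvalues: -12, -1, 12.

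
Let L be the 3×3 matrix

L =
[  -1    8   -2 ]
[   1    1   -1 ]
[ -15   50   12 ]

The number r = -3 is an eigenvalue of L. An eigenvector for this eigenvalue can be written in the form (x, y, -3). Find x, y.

We need (L + 3I)v = 0.
L + 3I = [[2, 8, -2], [1, 4, -1], [-15, 50, 15]].
Row 1: (2)·x + (8)·y + (-2)·-3 = 0
Row 2: (1)·x + (4)·y + (-1)·-3 = 0
Row 3: (-15)·x + (50)·y + (15)·-3 = 0
Solving gives x = -3, y = 0.
Check: L·(-3, 0, -3) = (9, 0, 9) = -3·(-3, 0, -3).

-3, 0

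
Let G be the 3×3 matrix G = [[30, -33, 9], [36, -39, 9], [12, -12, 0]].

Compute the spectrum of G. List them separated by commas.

Set up det(λI - G) = 0.
Expanding the 3×3 determinant: p(λ) = λ^3 + 9λ^2 + 18λ.
Rational-root test: λ = 0 gives p(0) = 0.
Dividing by λ leaves λ^2 + 9λ + 18.
The quadratic factors as (λ + 6)·(λ + 3).
Eigenvalues: -6, -3, 0.

-6, -3, 0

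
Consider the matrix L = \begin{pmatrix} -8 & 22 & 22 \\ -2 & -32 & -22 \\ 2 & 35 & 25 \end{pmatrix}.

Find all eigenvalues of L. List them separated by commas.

-10, -8, 3

The characteristic polynomial is p(λ) = det(λI - L).
Expanding the 3×3 determinant: p(λ) = λ^3 + 15λ^2 + 26λ - 240.
Try λ = -8: p(-8) = 0, so -8 is a root.
Factor out (λ + 8): p(λ) = (λ + 8)·(λ^2 + 7λ - 30).
The quadratic factors as (λ + 10)·(λ - 3).
Eigenvalues: -10, -8, 3.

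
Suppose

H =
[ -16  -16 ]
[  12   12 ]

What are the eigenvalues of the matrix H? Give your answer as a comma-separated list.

det(H - λI) = (-16 - λ)(12 - λ) - (-16)·(12) = λ^2 + 4λ.
This factors as (λ + 4)·λ = 0.
Eigenvalues: -4, 0.

-4, 0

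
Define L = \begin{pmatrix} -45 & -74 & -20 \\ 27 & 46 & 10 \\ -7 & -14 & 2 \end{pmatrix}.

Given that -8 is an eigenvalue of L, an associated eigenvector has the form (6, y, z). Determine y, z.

-3, 0

We need (L + 8I)v = 0.
L + 8I = [[-37, -74, -20], [27, 54, 10], [-7, -14, 10]].
Row 1: (-37)·6 + (-74)·y + (-20)·z = 0
Row 2: (27)·6 + (54)·y + (10)·z = 0
Row 3: (-7)·6 + (-14)·y + (10)·z = 0
Solving gives y = -3, z = 0.
Check: L·(6, -3, 0) = (-48, 24, 0) = -8·(6, -3, 0).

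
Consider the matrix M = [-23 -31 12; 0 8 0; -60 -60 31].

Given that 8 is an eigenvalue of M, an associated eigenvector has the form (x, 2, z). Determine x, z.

-2, 0

We need (M - 8I)v = 0.
M - 8I = [[-31, -31, 12], [0, 0, 0], [-60, -60, 23]].
Row 1: (-31)·x + (-31)·2 + (12)·z = 0
Row 2: (0)·x + (0)·2 + (0)·z = 0
Row 3: (-60)·x + (-60)·2 + (23)·z = 0
Solving gives x = -2, z = 0.
Check: M·(-2, 2, 0) = (-16, 16, 0) = 8·(-2, 2, 0).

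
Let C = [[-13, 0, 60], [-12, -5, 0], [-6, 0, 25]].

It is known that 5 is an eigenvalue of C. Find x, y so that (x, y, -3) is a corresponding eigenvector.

We need (C - 5I)v = 0.
C - 5I = [[-18, 0, 60], [-12, -10, 0], [-6, 0, 20]].
Row 1: (-18)·x + (0)·y + (60)·-3 = 0
Row 2: (-12)·x + (-10)·y + (0)·-3 = 0
Row 3: (-6)·x + (0)·y + (20)·-3 = 0
Solving gives x = -10, y = 12.
Check: C·(-10, 12, -3) = (-50, 60, -15) = 5·(-10, 12, -3).

-10, 12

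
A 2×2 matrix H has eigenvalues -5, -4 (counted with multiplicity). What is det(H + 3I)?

If H has eigenvalues -5, -4, then H + 3I has eigenvalues -2, -1.
det(H + 3I) = (-2) · (-1) = 2.

2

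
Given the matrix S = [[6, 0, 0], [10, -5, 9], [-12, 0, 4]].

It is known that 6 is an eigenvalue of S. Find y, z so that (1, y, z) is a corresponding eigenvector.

-4, -6

We need (S - 6I)v = 0.
S - 6I = [[0, 0, 0], [10, -11, 9], [-12, 0, -2]].
Row 1: (0)·1 + (0)·y + (0)·z = 0
Row 2: (10)·1 + (-11)·y + (9)·z = 0
Row 3: (-12)·1 + (0)·y + (-2)·z = 0
Solving gives y = -4, z = -6.
Check: S·(1, -4, -6) = (6, -24, -36) = 6·(1, -4, -6).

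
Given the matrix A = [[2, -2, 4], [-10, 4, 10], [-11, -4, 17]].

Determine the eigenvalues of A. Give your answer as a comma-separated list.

Set up det(λI - A) = 0.
Cofactor expansion gives p(λ) = λ^3 - 23λ^2 + 174λ - 432.
Since p(6) = 0, λ = 6 is a root.
Dividing by (λ - 6) leaves λ^2 - 17λ + 72.
The quadratic factors as (λ - 8)·(λ - 9).
Eigenvalues: 6, 8, 9.

6, 8, 9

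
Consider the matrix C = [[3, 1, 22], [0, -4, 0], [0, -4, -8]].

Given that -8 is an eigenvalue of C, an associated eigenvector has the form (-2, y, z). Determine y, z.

We need (C + 8I)v = 0.
C + 8I = [[11, 1, 22], [0, 4, 0], [0, -4, 0]].
Row 1: (11)·-2 + (1)·y + (22)·z = 0
Row 2: (0)·-2 + (4)·y + (0)·z = 0
Row 3: (0)·-2 + (-4)·y + (0)·z = 0
Solving gives y = 0, z = 1.
Check: C·(-2, 0, 1) = (16, 0, -8) = -8·(-2, 0, 1).

0, 1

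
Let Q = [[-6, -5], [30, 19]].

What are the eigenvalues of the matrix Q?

4, 9

det(Q - λI) = (-6 - λ)(19 - λ) - (-5)·(30) = λ^2 - 13λ + 36.
This factors as (λ - 4)·(λ - 9) = 0.
Eigenvalues: 4, 9.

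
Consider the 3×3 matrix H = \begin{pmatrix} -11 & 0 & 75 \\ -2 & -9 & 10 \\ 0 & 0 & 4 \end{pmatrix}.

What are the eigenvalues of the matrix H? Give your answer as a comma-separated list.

-11, -9, 4

Compute the characteristic polynomial p(μ) = det(μI - H).
Expanding along the first row, p(μ) = μ^3 + 16μ^2 + 19μ - 396.
Rational-root test: μ = -9 gives p(-9) = 0.
Dividing by (μ + 9) leaves μ^2 + 7μ - 44.
The quadratic factors as (μ + 11)·(μ - 4).
Eigenvalues: -11, -9, 4.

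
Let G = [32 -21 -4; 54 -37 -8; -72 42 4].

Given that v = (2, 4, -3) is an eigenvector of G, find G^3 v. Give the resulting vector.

First find the eigenvalue: Gv = (-8, -16, 12) = -4·(2, 4, -3), so λ = -4.
Then G^3 v = λ^3·v = (-4)^3·(2, 4, -3) = -64·(2, 4, -3) = (-128, -256, 192).

(-128, -256, 192)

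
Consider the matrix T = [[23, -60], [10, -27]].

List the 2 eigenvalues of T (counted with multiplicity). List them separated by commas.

-7, 3

det(T - rI) = (23 - r)(-27 - r) - (-60)·(10) = r^2 + 4r - 21.
This factors as (r + 7)·(r - 3) = 0.
Eigenvalues: -7, 3.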